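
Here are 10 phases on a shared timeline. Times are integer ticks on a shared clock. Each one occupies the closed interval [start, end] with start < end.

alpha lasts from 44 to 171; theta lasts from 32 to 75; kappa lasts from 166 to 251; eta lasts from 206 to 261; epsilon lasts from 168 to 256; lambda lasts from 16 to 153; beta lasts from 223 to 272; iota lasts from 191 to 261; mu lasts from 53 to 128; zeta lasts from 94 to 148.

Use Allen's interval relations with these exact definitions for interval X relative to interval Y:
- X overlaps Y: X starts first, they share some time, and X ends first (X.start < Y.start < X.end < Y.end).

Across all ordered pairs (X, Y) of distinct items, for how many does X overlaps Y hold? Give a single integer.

Checking all 90 ordered pairs for relation 'overlaps'; matching pairs in alphabetical order:
(alpha, epsilon): alpha overlaps epsilon ✓
(alpha, kappa): alpha overlaps kappa ✓
(epsilon, beta): epsilon overlaps beta ✓
(epsilon, eta): epsilon overlaps eta ✓
(epsilon, iota): epsilon overlaps iota ✓
(eta, beta): eta overlaps beta ✓
(iota, beta): iota overlaps beta ✓
(kappa, beta): kappa overlaps beta ✓
(kappa, epsilon): kappa overlaps epsilon ✓
(kappa, eta): kappa overlaps eta ✓
(kappa, iota): kappa overlaps iota ✓
(lambda, alpha): lambda overlaps alpha ✓
(mu, zeta): mu overlaps zeta ✓
(theta, alpha): theta overlaps alpha ✓
(theta, mu): theta overlaps mu ✓
Count: 15.

15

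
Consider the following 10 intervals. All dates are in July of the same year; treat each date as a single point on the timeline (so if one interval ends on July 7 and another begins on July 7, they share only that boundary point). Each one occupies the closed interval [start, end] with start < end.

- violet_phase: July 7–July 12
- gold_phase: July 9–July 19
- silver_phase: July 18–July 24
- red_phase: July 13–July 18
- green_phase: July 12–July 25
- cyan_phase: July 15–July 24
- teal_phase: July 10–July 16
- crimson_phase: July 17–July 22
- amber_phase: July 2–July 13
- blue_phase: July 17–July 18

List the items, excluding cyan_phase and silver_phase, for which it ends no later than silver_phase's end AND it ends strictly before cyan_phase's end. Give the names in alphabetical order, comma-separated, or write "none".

amber_phase, blue_phase, crimson_phase, gold_phase, red_phase, teal_phase, violet_phase

Conditions: its end is no later than silver_phase's end (X.end <= July 24) AND its end is strictly before cyan_phase's end (X.end < July 24).
amber_phase: end July 13 <= July 24? ✓; end July 13 < July 24? ✓ → yes.
blue_phase: end July 18 <= July 24? ✓; end July 18 < July 24? ✓ → yes.
crimson_phase: end July 22 <= July 24? ✓; end July 22 < July 24? ✓ → yes.
gold_phase: end July 19 <= July 24? ✓; end July 19 < July 24? ✓ → yes.
green_phase: end July 25 <= July 24? ✗; end July 25 < July 24? ✗ → no.
red_phase: end July 18 <= July 24? ✓; end July 18 < July 24? ✓ → yes.
teal_phase: end July 16 <= July 24? ✓; end July 16 < July 24? ✓ → yes.
violet_phase: end July 12 <= July 24? ✓; end July 12 < July 24? ✓ → yes.
Result: amber_phase, blue_phase, crimson_phase, gold_phase, red_phase, teal_phase, violet_phase.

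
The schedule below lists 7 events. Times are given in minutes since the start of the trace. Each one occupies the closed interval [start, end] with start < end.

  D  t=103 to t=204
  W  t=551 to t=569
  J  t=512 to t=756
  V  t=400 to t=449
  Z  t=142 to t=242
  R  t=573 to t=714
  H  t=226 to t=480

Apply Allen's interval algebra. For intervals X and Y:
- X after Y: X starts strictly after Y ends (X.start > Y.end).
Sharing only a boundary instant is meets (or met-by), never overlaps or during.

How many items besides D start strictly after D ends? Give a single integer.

Target D = [t=103, t=204].
H [t=226, t=480] → after → counts.
J [t=512, t=756] → after → counts.
R [t=573, t=714] → after → counts.
V [t=400, t=449] → after → counts.
W [t=551, t=569] → after → counts.
Z [t=142, t=242] → overlapped-by → no.
Total: 5.

5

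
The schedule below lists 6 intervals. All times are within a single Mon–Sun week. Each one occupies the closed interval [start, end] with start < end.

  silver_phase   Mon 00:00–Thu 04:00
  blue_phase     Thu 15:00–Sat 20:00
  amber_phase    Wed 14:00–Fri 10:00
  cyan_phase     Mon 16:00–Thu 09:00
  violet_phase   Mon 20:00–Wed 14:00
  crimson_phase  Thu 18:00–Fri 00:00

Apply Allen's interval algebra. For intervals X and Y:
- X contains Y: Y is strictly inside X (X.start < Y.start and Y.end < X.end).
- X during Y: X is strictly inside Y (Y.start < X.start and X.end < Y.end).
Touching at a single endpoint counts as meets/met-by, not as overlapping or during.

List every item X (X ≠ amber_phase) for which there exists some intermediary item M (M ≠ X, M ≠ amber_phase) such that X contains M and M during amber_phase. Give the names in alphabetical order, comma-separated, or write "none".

Target amber_phase = [Wed 14:00, Fri 10:00].
Intermediaries M with M during amber_phase: crimson_phase.
Via crimson_phase — items with X contains crimson_phase: blue_phase.
Union: blue_phase.

blue_phase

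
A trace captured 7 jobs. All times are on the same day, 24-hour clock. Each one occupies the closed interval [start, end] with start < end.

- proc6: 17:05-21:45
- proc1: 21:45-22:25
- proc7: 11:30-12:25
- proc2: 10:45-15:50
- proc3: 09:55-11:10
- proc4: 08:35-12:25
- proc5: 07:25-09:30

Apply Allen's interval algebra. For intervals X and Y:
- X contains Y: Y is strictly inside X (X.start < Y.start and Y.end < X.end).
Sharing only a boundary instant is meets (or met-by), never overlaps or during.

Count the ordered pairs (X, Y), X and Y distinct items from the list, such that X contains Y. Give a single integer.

Checking all 42 ordered pairs for relation 'contains'; matching pairs in alphabetical order:
(proc2, proc7): proc2 contains proc7 ✓
(proc4, proc3): proc4 contains proc3 ✓
Count: 2.

2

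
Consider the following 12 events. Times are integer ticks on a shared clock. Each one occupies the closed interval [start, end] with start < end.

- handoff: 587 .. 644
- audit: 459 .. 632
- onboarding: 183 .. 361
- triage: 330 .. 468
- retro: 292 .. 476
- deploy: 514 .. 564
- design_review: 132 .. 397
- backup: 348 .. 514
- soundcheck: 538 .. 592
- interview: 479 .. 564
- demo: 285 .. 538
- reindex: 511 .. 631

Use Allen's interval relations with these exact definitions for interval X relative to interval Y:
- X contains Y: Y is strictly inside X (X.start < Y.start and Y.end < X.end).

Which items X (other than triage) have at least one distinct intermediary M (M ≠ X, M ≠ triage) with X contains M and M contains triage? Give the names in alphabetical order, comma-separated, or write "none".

Target triage = [330, 468].
Intermediaries M with M contains triage: demo, retro.
Via demo — items with X contains demo: none.
Via retro — items with X contains retro: demo.
Union: demo.

demo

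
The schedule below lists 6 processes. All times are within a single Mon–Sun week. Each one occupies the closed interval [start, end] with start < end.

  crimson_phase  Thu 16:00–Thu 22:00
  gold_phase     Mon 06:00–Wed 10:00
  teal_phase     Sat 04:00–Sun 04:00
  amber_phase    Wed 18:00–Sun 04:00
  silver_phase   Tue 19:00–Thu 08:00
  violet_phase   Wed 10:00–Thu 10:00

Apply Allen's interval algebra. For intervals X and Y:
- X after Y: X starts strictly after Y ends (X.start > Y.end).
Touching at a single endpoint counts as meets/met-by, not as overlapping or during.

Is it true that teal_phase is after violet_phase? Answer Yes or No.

teal_phase = [Sat 04:00, Sun 04:00], violet_phase = [Wed 10:00, Thu 10:00].
Actual relation of teal_phase to violet_phase: after.
Asked whether 'after' holds → Yes.

Yes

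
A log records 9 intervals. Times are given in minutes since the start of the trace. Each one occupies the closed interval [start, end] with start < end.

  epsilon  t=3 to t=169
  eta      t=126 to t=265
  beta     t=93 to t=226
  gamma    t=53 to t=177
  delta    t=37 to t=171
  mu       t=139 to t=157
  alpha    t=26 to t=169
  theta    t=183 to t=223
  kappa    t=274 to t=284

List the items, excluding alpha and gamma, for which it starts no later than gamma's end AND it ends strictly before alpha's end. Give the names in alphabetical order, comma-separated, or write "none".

mu

Conditions: its start is no later than gamma's end (X.start <= t=177) AND its end is strictly before alpha's end (X.end < t=169).
beta: start t=93 <= t=177? ✓; end t=226 < t=169? ✗ → no.
delta: start t=37 <= t=177? ✓; end t=171 < t=169? ✗ → no.
epsilon: start t=3 <= t=177? ✓; end t=169 < t=169? ✗ → no.
eta: start t=126 <= t=177? ✓; end t=265 < t=169? ✗ → no.
kappa: start t=274 <= t=177? ✗; end t=284 < t=169? ✗ → no.
mu: start t=139 <= t=177? ✓; end t=157 < t=169? ✓ → yes.
theta: start t=183 <= t=177? ✗; end t=223 < t=169? ✗ → no.
Result: mu.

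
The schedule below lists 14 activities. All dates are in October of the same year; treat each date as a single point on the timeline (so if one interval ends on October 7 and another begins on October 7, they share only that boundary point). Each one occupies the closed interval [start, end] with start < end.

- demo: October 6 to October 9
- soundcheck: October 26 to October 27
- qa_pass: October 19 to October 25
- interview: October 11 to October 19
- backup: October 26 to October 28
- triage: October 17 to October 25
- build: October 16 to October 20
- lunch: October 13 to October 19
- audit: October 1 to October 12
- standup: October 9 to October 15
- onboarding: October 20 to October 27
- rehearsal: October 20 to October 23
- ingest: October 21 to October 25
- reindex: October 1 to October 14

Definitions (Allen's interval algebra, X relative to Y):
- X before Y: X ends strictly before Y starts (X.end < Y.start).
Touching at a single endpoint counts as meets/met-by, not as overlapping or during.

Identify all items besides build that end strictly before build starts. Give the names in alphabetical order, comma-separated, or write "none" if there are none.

audit, demo, reindex, standup

Target build = [October 16, October 20].
audit [October 1, October 12] → before → yes.
backup [October 26, October 28] → after → no.
demo [October 6, October 9] → before → yes.
ingest [October 21, October 25] → after → no.
interview [October 11, October 19] → overlaps → no.
lunch [October 13, October 19] → overlaps → no.
onboarding [October 20, October 27] → met-by → no.
qa_pass [October 19, October 25] → overlapped-by → no.
rehearsal [October 20, October 23] → met-by → no.
reindex [October 1, October 14] → before → yes.
soundcheck [October 26, October 27] → after → no.
standup [October 9, October 15] → before → yes.
triage [October 17, October 25] → overlapped-by → no.
Result: audit, demo, reindex, standup.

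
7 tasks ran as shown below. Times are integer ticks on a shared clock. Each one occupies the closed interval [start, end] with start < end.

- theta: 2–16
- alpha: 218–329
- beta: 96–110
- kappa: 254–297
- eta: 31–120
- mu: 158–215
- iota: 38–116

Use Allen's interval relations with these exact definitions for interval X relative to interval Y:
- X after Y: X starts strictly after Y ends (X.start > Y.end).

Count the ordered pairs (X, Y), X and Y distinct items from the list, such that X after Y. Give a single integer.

17

Checking all 42 ordered pairs for relation 'after'; matching pairs in alphabetical order:
(alpha, beta): alpha after beta ✓
(alpha, eta): alpha after eta ✓
(alpha, iota): alpha after iota ✓
(alpha, mu): alpha after mu ✓
(alpha, theta): alpha after theta ✓
(beta, theta): beta after theta ✓
(eta, theta): eta after theta ✓
(iota, theta): iota after theta ✓
(kappa, beta): kappa after beta ✓
(kappa, eta): kappa after eta ✓
(kappa, iota): kappa after iota ✓
(kappa, mu): kappa after mu ✓
(kappa, theta): kappa after theta ✓
(mu, beta): mu after beta ✓
(mu, eta): mu after eta ✓
(mu, iota): mu after iota ✓
(mu, theta): mu after theta ✓
Count: 17.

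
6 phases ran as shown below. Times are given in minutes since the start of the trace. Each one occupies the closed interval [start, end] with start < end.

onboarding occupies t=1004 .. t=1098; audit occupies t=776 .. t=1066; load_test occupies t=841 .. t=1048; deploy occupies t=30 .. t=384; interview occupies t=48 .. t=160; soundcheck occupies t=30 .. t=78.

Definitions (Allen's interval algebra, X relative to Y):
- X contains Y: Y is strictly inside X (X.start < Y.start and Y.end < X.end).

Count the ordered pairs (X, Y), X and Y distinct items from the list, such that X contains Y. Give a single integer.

Checking all 30 ordered pairs for relation 'contains'; matching pairs in alphabetical order:
(audit, load_test): audit contains load_test ✓
(deploy, interview): deploy contains interview ✓
Count: 2.

2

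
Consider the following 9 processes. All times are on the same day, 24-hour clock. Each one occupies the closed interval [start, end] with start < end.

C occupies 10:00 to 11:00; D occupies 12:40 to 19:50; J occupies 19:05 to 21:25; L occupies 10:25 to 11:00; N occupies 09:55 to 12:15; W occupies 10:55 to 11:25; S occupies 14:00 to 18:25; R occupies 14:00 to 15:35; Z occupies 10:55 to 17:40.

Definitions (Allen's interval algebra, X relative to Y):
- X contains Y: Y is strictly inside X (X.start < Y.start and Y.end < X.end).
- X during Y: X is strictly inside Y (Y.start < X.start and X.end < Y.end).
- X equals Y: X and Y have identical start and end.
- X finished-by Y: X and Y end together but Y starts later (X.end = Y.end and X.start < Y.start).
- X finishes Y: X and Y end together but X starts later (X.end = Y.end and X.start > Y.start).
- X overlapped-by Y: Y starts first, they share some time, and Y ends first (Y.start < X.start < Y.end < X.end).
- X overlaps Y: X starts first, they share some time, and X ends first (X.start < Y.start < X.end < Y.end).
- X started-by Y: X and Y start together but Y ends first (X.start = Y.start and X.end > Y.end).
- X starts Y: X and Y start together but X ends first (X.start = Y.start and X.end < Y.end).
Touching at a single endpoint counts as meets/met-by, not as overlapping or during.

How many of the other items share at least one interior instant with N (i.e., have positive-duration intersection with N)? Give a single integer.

Target N = [09:55, 12:15].
C [10:00, 11:00] → during → counts.
D [12:40, 19:50] → after → no.
J [19:05, 21:25] → after → no.
L [10:25, 11:00] → during → counts.
R [14:00, 15:35] → after → no.
S [14:00, 18:25] → after → no.
W [10:55, 11:25] → during → counts.
Z [10:55, 17:40] → overlapped-by → counts.
Total: 4.

4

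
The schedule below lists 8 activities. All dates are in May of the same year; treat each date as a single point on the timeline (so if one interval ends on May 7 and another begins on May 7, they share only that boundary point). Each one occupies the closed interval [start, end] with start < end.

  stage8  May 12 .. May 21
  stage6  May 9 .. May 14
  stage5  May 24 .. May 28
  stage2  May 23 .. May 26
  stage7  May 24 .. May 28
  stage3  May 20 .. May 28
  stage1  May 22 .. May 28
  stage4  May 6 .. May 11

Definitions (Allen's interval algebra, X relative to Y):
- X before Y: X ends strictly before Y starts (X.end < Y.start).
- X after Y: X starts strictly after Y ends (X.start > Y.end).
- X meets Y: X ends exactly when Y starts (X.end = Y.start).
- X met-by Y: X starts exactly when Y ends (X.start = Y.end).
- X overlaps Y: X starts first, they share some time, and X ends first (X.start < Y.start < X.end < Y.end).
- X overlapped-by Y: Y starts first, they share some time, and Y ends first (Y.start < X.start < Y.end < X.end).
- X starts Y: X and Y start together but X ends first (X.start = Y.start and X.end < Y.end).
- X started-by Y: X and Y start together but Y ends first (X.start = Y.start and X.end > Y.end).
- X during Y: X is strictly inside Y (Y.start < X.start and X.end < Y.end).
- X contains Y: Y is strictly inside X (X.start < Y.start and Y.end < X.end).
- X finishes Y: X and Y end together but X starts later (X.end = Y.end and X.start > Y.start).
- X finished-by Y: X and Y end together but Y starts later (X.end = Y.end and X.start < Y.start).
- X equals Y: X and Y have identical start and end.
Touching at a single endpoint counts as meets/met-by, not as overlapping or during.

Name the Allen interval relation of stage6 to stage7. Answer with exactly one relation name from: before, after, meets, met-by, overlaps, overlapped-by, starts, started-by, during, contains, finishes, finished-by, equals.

stage6 = [May 9, May 14]; stage7 = [May 24, May 28].
Compare endpoints: stage6.start < stage7.start, stage6.start < stage7.end, stage6.end < stage7.start, stage6.end < stage7.end.
That pattern is 'before'.

before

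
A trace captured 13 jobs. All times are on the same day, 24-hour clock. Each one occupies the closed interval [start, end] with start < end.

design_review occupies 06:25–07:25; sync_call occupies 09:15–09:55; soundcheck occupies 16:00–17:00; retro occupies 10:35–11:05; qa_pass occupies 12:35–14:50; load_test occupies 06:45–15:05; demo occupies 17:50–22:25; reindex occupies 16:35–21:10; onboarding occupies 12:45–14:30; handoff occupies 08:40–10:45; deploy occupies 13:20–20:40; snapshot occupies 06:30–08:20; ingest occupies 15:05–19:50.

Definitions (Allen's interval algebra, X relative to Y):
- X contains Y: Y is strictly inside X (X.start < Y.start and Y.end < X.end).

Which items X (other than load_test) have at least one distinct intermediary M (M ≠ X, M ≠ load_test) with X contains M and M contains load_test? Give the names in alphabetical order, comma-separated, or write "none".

none

Target load_test = [06:45, 15:05].
Intermediaries M with M contains load_test: none.
Union: none.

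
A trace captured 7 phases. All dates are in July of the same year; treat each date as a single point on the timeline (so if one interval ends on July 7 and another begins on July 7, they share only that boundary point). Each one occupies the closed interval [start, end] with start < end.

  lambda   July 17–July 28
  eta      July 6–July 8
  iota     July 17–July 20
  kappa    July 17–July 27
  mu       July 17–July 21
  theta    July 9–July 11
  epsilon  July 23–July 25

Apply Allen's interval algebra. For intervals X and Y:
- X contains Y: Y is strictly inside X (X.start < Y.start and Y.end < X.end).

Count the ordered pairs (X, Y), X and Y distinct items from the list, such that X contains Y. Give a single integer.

2

Checking all 42 ordered pairs for relation 'contains'; matching pairs in alphabetical order:
(kappa, epsilon): kappa contains epsilon ✓
(lambda, epsilon): lambda contains epsilon ✓
Count: 2.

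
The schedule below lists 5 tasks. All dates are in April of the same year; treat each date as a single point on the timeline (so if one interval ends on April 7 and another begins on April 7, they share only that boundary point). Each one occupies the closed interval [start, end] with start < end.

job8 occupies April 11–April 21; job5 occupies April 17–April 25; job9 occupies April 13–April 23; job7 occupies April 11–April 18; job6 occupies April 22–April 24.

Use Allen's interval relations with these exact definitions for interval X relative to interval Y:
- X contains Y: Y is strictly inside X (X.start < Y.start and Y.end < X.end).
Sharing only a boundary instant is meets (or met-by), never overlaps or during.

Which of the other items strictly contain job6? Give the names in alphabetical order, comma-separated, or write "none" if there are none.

Target job6 = [April 22, April 24].
job5 [April 17, April 25] → contains → yes.
job7 [April 11, April 18] → before → no.
job8 [April 11, April 21] → before → no.
job9 [April 13, April 23] → overlaps → no.
Result: job5.

job5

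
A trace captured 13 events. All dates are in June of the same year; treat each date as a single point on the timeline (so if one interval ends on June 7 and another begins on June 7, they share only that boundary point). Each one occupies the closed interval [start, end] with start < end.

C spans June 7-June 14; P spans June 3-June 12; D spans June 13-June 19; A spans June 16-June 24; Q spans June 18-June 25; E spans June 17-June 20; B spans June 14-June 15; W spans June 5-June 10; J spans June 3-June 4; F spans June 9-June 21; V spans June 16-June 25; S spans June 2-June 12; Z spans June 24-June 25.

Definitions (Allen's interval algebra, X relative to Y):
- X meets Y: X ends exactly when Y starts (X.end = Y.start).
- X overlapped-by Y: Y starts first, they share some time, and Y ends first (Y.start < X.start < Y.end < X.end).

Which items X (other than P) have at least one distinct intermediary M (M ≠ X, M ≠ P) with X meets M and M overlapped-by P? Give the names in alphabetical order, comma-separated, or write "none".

none

Target P = [June 3, June 12].
Intermediaries M with M overlapped-by P: C, F.
Via C — items with X meets C: none.
Via F — items with X meets F: none.
Union: none.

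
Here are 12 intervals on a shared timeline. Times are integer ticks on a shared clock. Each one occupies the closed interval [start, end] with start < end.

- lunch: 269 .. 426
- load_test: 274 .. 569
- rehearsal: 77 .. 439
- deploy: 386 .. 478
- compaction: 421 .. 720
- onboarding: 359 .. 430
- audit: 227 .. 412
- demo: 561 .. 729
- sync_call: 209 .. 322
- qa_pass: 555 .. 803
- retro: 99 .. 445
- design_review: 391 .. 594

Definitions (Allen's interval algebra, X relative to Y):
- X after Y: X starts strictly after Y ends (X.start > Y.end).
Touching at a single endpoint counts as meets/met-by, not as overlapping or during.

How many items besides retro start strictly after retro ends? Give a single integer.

Target retro = [99, 445].
audit [227, 412] → during → no.
compaction [421, 720] → overlapped-by → no.
demo [561, 729] → after → counts.
deploy [386, 478] → overlapped-by → no.
design_review [391, 594] → overlapped-by → no.
load_test [274, 569] → overlapped-by → no.
lunch [269, 426] → during → no.
onboarding [359, 430] → during → no.
qa_pass [555, 803] → after → counts.
rehearsal [77, 439] → overlaps → no.
sync_call [209, 322] → during → no.
Total: 2.

2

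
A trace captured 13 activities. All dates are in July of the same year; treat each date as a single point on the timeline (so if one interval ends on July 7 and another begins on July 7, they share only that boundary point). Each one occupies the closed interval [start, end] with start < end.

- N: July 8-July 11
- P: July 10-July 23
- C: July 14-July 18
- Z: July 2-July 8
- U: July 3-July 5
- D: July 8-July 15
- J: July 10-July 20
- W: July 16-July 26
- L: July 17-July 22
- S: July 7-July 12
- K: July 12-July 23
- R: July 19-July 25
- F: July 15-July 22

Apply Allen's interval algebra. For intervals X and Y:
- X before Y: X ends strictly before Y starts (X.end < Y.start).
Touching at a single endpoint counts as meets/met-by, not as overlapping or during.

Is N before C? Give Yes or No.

Yes

N = [July 8, July 11], C = [July 14, July 18].
Actual relation of N to C: before.
Asked whether 'before' holds → Yes.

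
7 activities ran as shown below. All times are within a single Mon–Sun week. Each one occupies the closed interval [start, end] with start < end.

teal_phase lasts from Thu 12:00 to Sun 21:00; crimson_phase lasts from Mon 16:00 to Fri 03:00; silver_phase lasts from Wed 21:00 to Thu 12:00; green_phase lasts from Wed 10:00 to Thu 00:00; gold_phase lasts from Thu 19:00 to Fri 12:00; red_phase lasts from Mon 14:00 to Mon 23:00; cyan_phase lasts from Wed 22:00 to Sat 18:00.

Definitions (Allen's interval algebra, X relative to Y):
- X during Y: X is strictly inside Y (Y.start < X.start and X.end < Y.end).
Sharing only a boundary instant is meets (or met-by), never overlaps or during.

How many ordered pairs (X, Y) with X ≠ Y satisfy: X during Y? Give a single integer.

4

Checking all 42 ordered pairs for relation 'during'; matching pairs in alphabetical order:
(gold_phase, cyan_phase): gold_phase during cyan_phase ✓
(gold_phase, teal_phase): gold_phase during teal_phase ✓
(green_phase, crimson_phase): green_phase during crimson_phase ✓
(silver_phase, crimson_phase): silver_phase during crimson_phase ✓
Count: 4.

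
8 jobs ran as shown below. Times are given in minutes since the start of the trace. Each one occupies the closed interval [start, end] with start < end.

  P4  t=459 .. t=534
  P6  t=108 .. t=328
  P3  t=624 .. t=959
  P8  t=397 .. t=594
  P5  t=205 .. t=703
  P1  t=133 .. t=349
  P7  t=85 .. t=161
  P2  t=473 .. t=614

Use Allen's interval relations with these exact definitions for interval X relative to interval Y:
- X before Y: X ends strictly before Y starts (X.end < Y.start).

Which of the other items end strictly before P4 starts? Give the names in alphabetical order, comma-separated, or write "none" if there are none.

Target P4 = [t=459, t=534].
P1 [t=133, t=349] → before → yes.
P2 [t=473, t=614] → overlapped-by → no.
P3 [t=624, t=959] → after → no.
P5 [t=205, t=703] → contains → no.
P6 [t=108, t=328] → before → yes.
P7 [t=85, t=161] → before → yes.
P8 [t=397, t=594] → contains → no.
Result: P1, P6, P7.

P1, P6, P7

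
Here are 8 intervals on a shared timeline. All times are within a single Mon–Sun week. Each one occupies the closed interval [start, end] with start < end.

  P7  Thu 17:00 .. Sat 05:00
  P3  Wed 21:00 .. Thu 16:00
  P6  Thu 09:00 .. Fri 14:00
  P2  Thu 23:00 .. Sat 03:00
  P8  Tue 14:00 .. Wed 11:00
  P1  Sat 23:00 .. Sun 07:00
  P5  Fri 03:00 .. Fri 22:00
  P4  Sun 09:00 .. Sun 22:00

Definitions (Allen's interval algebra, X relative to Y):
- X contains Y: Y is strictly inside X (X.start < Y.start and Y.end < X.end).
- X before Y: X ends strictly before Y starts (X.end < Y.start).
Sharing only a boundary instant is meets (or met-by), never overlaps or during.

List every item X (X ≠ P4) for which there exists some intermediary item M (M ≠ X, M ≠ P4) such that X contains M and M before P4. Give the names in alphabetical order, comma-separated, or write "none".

P2, P7

Target P4 = [Sun 09:00, Sun 22:00].
Intermediaries M with M before P4: P1, P2, P3, P5, P6, P7, P8.
Via P1 — items with X contains P1: none.
Via P2 — items with X contains P2: P7.
Via P3 — items with X contains P3: none.
Via P5 — items with X contains P5: P2, P7.
Via P6 — items with X contains P6: none.
Via P7 — items with X contains P7: none.
Via P8 — items with X contains P8: none.
Union: P2, P7.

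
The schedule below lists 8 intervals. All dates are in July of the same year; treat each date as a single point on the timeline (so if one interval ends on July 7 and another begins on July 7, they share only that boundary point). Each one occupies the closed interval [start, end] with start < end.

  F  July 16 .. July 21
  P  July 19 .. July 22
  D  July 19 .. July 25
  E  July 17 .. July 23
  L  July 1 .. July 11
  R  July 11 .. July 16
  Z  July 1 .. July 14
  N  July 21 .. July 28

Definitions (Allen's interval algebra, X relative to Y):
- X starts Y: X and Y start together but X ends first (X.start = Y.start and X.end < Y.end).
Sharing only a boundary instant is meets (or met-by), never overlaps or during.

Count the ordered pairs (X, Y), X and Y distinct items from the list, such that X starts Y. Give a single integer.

Checking all 56 ordered pairs for relation 'starts'; matching pairs in alphabetical order:
(L, Z): L starts Z ✓
(P, D): P starts D ✓
Count: 2.

2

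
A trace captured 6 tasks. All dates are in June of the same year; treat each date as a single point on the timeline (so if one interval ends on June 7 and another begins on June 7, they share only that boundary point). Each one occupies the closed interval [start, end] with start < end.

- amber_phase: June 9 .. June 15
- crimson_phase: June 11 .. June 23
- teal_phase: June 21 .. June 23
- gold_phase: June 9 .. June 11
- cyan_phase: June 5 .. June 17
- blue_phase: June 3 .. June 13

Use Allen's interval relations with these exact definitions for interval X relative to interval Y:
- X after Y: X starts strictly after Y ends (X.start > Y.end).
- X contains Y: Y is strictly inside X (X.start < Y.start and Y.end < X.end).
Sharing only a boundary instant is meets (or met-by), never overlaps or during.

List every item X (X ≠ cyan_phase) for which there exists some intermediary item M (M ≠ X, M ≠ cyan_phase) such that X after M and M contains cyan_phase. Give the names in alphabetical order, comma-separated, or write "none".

Target cyan_phase = [June 5, June 17].
Intermediaries M with M contains cyan_phase: none.
Union: none.

none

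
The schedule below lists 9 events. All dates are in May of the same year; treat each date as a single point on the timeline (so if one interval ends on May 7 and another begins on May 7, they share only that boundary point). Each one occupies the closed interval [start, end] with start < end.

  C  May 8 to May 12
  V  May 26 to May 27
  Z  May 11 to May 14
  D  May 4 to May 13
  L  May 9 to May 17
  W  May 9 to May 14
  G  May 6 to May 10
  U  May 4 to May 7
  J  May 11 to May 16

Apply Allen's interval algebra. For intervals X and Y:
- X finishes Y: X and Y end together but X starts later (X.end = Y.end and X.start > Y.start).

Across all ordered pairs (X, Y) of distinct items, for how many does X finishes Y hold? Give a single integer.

Checking all 72 ordered pairs for relation 'finishes'; matching pairs in alphabetical order:
(Z, W): Z finishes W ✓
Count: 1.

1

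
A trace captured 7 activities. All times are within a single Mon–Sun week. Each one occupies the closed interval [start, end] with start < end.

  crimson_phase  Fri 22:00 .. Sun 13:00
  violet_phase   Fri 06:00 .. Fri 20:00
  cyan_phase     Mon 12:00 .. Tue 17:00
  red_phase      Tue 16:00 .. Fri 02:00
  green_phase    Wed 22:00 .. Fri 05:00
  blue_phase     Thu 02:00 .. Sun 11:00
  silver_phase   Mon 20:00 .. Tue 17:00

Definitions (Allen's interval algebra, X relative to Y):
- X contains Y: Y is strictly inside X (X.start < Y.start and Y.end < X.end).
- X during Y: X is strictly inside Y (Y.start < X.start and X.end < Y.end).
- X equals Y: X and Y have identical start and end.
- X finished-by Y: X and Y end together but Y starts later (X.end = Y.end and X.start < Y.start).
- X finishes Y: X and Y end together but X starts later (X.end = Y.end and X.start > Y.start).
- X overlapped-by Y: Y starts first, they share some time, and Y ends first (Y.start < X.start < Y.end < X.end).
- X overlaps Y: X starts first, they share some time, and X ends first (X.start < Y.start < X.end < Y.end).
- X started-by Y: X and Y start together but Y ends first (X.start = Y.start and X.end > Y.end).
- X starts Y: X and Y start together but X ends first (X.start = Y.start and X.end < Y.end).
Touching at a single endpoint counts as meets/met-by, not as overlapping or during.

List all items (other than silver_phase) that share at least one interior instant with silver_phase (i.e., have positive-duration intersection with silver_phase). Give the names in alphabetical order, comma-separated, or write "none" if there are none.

cyan_phase, red_phase

Target silver_phase = [Mon 20:00, Tue 17:00].
blue_phase [Thu 02:00, Sun 11:00] → after → no.
crimson_phase [Fri 22:00, Sun 13:00] → after → no.
cyan_phase [Mon 12:00, Tue 17:00] → finished-by → yes.
green_phase [Wed 22:00, Fri 05:00] → after → no.
red_phase [Tue 16:00, Fri 02:00] → overlapped-by → yes.
violet_phase [Fri 06:00, Fri 20:00] → after → no.
Result: cyan_phase, red_phase.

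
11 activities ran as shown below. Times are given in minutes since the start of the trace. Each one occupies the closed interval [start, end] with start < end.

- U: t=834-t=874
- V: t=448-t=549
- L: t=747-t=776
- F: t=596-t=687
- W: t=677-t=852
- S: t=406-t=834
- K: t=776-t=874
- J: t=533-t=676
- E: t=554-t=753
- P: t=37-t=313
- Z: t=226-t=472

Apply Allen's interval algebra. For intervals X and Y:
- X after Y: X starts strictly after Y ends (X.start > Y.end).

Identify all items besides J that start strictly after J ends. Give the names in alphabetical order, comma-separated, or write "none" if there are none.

K, L, U, W

Target J = [t=533, t=676].
E [t=554, t=753] → overlapped-by → no.
F [t=596, t=687] → overlapped-by → no.
K [t=776, t=874] → after → yes.
L [t=747, t=776] → after → yes.
P [t=37, t=313] → before → no.
S [t=406, t=834] → contains → no.
U [t=834, t=874] → after → yes.
V [t=448, t=549] → overlaps → no.
W [t=677, t=852] → after → yes.
Z [t=226, t=472] → before → no.
Result: K, L, U, W.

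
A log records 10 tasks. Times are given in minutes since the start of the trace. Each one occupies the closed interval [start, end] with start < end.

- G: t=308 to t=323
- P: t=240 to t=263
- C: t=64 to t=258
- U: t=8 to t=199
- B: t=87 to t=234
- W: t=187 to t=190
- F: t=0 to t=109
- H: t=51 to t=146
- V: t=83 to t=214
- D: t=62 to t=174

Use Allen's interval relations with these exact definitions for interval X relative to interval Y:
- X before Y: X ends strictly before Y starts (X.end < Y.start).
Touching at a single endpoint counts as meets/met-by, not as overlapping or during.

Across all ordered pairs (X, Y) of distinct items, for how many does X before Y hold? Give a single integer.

Checking all 90 ordered pairs for relation 'before'; matching pairs in alphabetical order:
(B, G): B before G ✓
(B, P): B before P ✓
(C, G): C before G ✓
(D, G): D before G ✓
(D, P): D before P ✓
(D, W): D before W ✓
(F, G): F before G ✓
(F, P): F before P ✓
(F, W): F before W ✓
(H, G): H before G ✓
(H, P): H before P ✓
(H, W): H before W ✓
(P, G): P before G ✓
(U, G): U before G ✓
(U, P): U before P ✓
(V, G): V before G ✓
(V, P): V before P ✓
(W, G): W before G ✓
(W, P): W before P ✓
Count: 19.

19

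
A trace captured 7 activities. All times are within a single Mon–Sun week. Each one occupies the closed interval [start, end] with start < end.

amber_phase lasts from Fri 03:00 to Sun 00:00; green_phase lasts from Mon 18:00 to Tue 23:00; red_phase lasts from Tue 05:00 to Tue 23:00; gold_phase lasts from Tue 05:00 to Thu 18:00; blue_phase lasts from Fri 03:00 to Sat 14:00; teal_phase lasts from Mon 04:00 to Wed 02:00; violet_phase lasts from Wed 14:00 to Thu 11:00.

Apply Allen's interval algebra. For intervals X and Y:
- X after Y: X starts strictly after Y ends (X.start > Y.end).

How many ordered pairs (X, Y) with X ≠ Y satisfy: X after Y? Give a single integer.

13

Checking all 42 ordered pairs for relation 'after'; matching pairs in alphabetical order:
(amber_phase, gold_phase): amber_phase after gold_phase ✓
(amber_phase, green_phase): amber_phase after green_phase ✓
(amber_phase, red_phase): amber_phase after red_phase ✓
(amber_phase, teal_phase): amber_phase after teal_phase ✓
(amber_phase, violet_phase): amber_phase after violet_phase ✓
(blue_phase, gold_phase): blue_phase after gold_phase ✓
(blue_phase, green_phase): blue_phase after green_phase ✓
(blue_phase, red_phase): blue_phase after red_phase ✓
(blue_phase, teal_phase): blue_phase after teal_phase ✓
(blue_phase, violet_phase): blue_phase after violet_phase ✓
(violet_phase, green_phase): violet_phase after green_phase ✓
(violet_phase, red_phase): violet_phase after red_phase ✓
(violet_phase, teal_phase): violet_phase after teal_phase ✓
Count: 13.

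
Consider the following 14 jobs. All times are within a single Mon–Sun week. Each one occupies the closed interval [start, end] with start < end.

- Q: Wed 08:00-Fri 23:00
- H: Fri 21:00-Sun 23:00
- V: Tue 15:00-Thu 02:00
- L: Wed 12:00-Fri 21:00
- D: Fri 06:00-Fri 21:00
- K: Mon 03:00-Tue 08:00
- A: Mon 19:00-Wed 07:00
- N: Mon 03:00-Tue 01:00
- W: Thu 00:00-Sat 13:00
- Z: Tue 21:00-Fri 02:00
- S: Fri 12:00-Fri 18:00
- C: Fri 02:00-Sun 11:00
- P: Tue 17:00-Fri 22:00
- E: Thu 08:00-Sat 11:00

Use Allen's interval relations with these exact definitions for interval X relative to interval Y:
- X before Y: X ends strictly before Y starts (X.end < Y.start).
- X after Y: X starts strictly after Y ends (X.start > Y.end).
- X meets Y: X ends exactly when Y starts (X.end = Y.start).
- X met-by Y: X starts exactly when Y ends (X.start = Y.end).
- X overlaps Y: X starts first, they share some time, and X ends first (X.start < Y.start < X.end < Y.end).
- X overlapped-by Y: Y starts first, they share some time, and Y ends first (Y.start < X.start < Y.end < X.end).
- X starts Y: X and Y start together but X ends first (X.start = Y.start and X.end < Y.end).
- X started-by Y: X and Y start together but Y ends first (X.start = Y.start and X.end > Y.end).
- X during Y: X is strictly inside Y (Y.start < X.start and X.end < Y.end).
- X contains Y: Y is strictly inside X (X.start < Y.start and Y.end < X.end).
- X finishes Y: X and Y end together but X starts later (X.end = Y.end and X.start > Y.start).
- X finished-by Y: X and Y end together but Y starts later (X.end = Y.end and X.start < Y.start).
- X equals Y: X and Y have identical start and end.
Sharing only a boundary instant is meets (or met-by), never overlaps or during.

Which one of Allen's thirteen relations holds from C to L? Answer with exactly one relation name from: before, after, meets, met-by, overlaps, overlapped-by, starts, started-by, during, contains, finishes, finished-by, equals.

C = [Fri 02:00, Sun 11:00]; L = [Wed 12:00, Fri 21:00].
Compare endpoints: C.start > L.start, C.start < L.end, C.end > L.start, C.end > L.end.
That pattern is 'overlapped-by'.

overlapped-by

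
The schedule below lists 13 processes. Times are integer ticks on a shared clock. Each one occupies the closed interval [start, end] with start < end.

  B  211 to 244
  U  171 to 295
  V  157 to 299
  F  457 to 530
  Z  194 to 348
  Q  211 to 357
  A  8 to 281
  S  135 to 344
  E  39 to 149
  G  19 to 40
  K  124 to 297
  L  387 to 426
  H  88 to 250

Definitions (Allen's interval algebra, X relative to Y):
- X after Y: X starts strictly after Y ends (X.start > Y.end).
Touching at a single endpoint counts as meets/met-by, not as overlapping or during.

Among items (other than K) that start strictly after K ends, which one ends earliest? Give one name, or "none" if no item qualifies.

Target K = [124, 297].
A [8, 281] → overlaps → excluded.
B [211, 244] → during → excluded.
E [39, 149] → overlaps → excluded.
F [457, 530] → after → candidate.
G [19, 40] → before → excluded.
H [88, 250] → overlaps → excluded.
L [387, 426] → after → candidate.
Q [211, 357] → overlapped-by → excluded.
S [135, 344] → overlapped-by → excluded.
U [171, 295] → during → excluded.
V [157, 299] → overlapped-by → excluded.
Z [194, 348] → overlapped-by → excluded.
Among candidates, earliest end is 426 → L.

L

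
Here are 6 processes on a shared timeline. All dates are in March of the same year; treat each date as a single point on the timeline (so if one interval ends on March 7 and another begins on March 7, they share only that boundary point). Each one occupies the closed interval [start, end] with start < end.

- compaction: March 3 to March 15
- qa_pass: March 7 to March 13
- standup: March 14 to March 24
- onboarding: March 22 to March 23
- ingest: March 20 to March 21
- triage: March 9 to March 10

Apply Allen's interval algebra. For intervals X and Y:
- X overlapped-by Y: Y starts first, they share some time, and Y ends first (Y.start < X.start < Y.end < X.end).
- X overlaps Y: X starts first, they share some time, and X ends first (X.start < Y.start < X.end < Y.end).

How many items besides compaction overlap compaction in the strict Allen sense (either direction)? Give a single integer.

Target compaction = [March 3, March 15].
ingest [March 20, March 21] → after → no.
onboarding [March 22, March 23] → after → no.
qa_pass [March 7, March 13] → during → no.
standup [March 14, March 24] → overlapped-by → counts.
triage [March 9, March 10] → during → no.
Total: 1.

1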